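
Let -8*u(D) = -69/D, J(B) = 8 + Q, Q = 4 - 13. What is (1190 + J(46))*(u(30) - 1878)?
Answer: -178608013/80 ≈ -2.2326e+6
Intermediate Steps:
Q = -9
J(B) = -1 (J(B) = 8 - 9 = -1)
u(D) = 69/(8*D) (u(D) = -(-69)/(8*D) = 69/(8*D))
(1190 + J(46))*(u(30) - 1878) = (1190 - 1)*((69/8)/30 - 1878) = 1189*((69/8)*(1/30) - 1878) = 1189*(23/80 - 1878) = 1189*(-150217/80) = -178608013/80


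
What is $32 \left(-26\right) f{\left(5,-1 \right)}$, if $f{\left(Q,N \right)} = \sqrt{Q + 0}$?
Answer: $- 832 \sqrt{5} \approx -1860.4$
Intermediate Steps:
$f{\left(Q,N \right)} = \sqrt{Q}$
$32 \left(-26\right) f{\left(5,-1 \right)} = 32 \left(-26\right) \sqrt{5} = - 832 \sqrt{5}$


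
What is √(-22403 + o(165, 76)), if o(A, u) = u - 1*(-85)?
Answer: I*√22242 ≈ 149.14*I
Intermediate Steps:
o(A, u) = 85 + u (o(A, u) = u + 85 = 85 + u)
√(-22403 + o(165, 76)) = √(-22403 + (85 + 76)) = √(-22403 + 161) = √(-22242) = I*√22242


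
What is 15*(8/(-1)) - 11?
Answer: -131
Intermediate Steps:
15*(8/(-1)) - 11 = 15*(8*(-1)) - 11 = 15*(-8) - 11 = -120 - 11 = -131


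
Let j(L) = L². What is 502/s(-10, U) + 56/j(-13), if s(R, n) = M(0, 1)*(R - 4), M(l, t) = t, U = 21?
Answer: -42027/1183 ≈ -35.526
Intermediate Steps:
s(R, n) = -4 + R (s(R, n) = 1*(R - 4) = 1*(-4 + R) = -4 + R)
502/s(-10, U) + 56/j(-13) = 502/(-4 - 10) + 56/((-13)²) = 502/(-14) + 56/169 = 502*(-1/14) + 56*(1/169) = -251/7 + 56/169 = -42027/1183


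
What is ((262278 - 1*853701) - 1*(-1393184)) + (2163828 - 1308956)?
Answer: 1656633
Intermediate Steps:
((262278 - 1*853701) - 1*(-1393184)) + (2163828 - 1308956) = ((262278 - 853701) + 1393184) + 854872 = (-591423 + 1393184) + 854872 = 801761 + 854872 = 1656633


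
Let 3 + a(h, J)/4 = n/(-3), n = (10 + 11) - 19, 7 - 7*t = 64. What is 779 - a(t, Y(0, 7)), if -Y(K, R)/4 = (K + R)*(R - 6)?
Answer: 2381/3 ≈ 793.67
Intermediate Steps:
t = -57/7 (t = 1 - ⅐*64 = 1 - 64/7 = -57/7 ≈ -8.1429)
n = 2 (n = 21 - 19 = 2)
Y(K, R) = -4*(-6 + R)*(K + R) (Y(K, R) = -4*(K + R)*(R - 6) = -4*(K + R)*(-6 + R) = -4*(-6 + R)*(K + R))
a(h, J) = -44/3 (a(h, J) = -12 + 4*(2/(-3)) = -12 + 4*(2*(-⅓)) = -12 + 4*(-⅔) = -12 - 8/3 = -44/3)
779 - a(t, Y(0, 7)) = 779 - 1*(-44/3) = 779 + 44/3 = 2381/3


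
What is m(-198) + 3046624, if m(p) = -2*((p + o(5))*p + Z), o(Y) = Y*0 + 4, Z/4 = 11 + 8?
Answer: 2969648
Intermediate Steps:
Z = 76 (Z = 4*(11 + 8) = 4*19 = 76)
o(Y) = 4 (o(Y) = 0 + 4 = 4)
m(p) = -152 - 2*p*(4 + p) (m(p) = -2*((p + 4)*p + 76) = -2*((4 + p)*p + 76) = -2*(p*(4 + p) + 76) = -2*(76 + p*(4 + p)) = -152 - 2*p*(4 + p))
m(-198) + 3046624 = (-152 - 8*(-198) - 2*(-198)²) + 3046624 = (-152 + 1584 - 2*39204) + 3046624 = (-152 + 1584 - 78408) + 3046624 = -76976 + 3046624 = 2969648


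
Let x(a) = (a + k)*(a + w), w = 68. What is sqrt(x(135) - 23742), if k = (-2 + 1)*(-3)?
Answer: 4*sqrt(267) ≈ 65.361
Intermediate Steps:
k = 3 (k = -1*(-3) = 3)
x(a) = (3 + a)*(68 + a) (x(a) = (a + 3)*(a + 68) = (3 + a)*(68 + a))
sqrt(x(135) - 23742) = sqrt((204 + 135**2 + 71*135) - 23742) = sqrt((204 + 18225 + 9585) - 23742) = sqrt(28014 - 23742) = sqrt(4272) = 4*sqrt(267)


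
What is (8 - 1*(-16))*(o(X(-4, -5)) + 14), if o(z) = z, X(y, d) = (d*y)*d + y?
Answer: -2160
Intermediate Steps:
X(y, d) = y + y*d² (X(y, d) = y*d² + y = y + y*d²)
(8 - 1*(-16))*(o(X(-4, -5)) + 14) = (8 - 1*(-16))*(-4*(1 + (-5)²) + 14) = (8 + 16)*(-4*(1 + 25) + 14) = 24*(-4*26 + 14) = 24*(-104 + 14) = 24*(-90) = -2160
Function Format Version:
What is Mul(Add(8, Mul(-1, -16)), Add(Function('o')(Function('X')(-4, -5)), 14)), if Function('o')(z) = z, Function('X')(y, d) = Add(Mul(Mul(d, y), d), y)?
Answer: -2160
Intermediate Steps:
Function('X')(y, d) = Add(y, Mul(y, Pow(d, 2))) (Function('X')(y, d) = Add(Mul(y, Pow(d, 2)), y) = Add(y, Mul(y, Pow(d, 2))))
Mul(Add(8, Mul(-1, -16)), Add(Function('o')(Function('X')(-4, -5)), 14)) = Mul(Add(8, Mul(-1, -16)), Add(Mul(-4, Add(1, Pow(-5, 2))), 14)) = Mul(Add(8, 16), Add(Mul(-4, Add(1, 25)), 14)) = Mul(24, Add(Mul(-4, 26), 14)) = Mul(24, Add(-104, 14)) = Mul(24, -90) = -2160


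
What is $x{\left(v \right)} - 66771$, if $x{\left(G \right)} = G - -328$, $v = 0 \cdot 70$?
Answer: $-66443$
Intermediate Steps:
$v = 0$
$x{\left(G \right)} = 328 + G$ ($x{\left(G \right)} = G + 328 = 328 + G$)
$x{\left(v \right)} - 66771 = \left(328 + 0\right) - 66771 = 328 - 66771 = -66443$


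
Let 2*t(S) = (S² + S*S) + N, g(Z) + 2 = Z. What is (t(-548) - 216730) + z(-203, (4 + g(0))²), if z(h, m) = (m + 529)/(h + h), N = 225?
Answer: 16988093/203 ≈ 83685.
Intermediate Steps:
g(Z) = -2 + Z
t(S) = 225/2 + S² (t(S) = ((S² + S*S) + 225)/2 = ((S² + S²) + 225)/2 = (2*S² + 225)/2 = (225 + 2*S²)/2 = 225/2 + S²)
z(h, m) = (529 + m)/(2*h) (z(h, m) = (529 + m)/((2*h)) = (529 + m)*(1/(2*h)) = (529 + m)/(2*h))
(t(-548) - 216730) + z(-203, (4 + g(0))²) = ((225/2 + (-548)²) - 216730) + (½)*(529 + (4 + (-2 + 0))²)/(-203) = ((225/2 + 300304) - 216730) + (½)*(-1/203)*(529 + (4 - 2)²) = (600833/2 - 216730) + (½)*(-1/203)*(529 + 2²) = 167373/2 + (½)*(-1/203)*(529 + 4) = 167373/2 + (½)*(-1/203)*533 = 167373/2 - 533/406 = 16988093/203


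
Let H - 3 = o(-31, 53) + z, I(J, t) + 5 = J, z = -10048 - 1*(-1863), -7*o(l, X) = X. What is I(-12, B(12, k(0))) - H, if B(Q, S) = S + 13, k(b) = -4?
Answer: 57208/7 ≈ 8172.6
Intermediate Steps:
o(l, X) = -X/7
B(Q, S) = 13 + S
z = -8185 (z = -10048 + 1863 = -8185)
I(J, t) = -5 + J
H = -57327/7 (H = 3 + (-⅐*53 - 8185) = 3 + (-53/7 - 8185) = 3 - 57348/7 = -57327/7 ≈ -8189.6)
I(-12, B(12, k(0))) - H = (-5 - 12) - 1*(-57327/7) = -17 + 57327/7 = 57208/7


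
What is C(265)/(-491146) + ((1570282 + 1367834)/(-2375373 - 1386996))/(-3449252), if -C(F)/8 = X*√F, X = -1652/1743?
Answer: 244843/1081446566499 - 944*√265/61147677 ≈ -0.00025109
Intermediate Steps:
X = -236/249 (X = -1652*1/1743 = -236/249 ≈ -0.94779)
C(F) = 1888*√F/249 (C(F) = -(-1888)*√F/249 = 1888*√F/249)
C(265)/(-491146) + ((1570282 + 1367834)/(-2375373 - 1386996))/(-3449252) = (1888*√265/249)/(-491146) + ((1570282 + 1367834)/(-2375373 - 1386996))/(-3449252) = (1888*√265/249)*(-1/491146) + (2938116/(-3762369))*(-1/3449252) = -944*√265/61147677 + (2938116*(-1/3762369))*(-1/3449252) = -944*√265/61147677 - 979372/1254123*(-1/3449252) = -944*√265/61147677 + 244843/1081446566499 = 244843/1081446566499 - 944*√265/61147677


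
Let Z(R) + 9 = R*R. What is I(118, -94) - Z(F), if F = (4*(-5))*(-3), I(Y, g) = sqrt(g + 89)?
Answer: -3591 + I*sqrt(5) ≈ -3591.0 + 2.2361*I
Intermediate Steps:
I(Y, g) = sqrt(89 + g)
F = 60 (F = -20*(-3) = 60)
Z(R) = -9 + R**2 (Z(R) = -9 + R*R = -9 + R**2)
I(118, -94) - Z(F) = sqrt(89 - 94) - (-9 + 60**2) = sqrt(-5) - (-9 + 3600) = I*sqrt(5) - 1*3591 = I*sqrt(5) - 3591 = -3591 + I*sqrt(5)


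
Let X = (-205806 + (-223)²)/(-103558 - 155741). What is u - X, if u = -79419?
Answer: -20593423358/259299 ≈ -79420.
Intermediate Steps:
X = 156077/259299 (X = (-205806 + 49729)/(-259299) = -156077*(-1/259299) = 156077/259299 ≈ 0.60192)
u - X = -79419 - 1*156077/259299 = -79419 - 156077/259299 = -20593423358/259299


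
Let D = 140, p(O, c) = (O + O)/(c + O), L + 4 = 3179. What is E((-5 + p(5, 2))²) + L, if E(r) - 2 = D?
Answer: 3317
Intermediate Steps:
L = 3175 (L = -4 + 3179 = 3175)
p(O, c) = 2*O/(O + c) (p(O, c) = (2*O)/(O + c) = 2*O/(O + c))
E(r) = 142 (E(r) = 2 + 140 = 142)
E((-5 + p(5, 2))²) + L = 142 + 3175 = 3317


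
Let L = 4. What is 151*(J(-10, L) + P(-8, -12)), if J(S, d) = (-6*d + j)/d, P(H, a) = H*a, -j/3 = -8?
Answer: 14496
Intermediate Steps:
j = 24 (j = -3*(-8) = 24)
J(S, d) = (24 - 6*d)/d (J(S, d) = (-6*d + 24)/d = (24 - 6*d)/d)
151*(J(-10, L) + P(-8, -12)) = 151*((-6 + 24/4) - 8*(-12)) = 151*((-6 + 24*(1/4)) + 96) = 151*((-6 + 6) + 96) = 151*(0 + 96) = 151*96 = 14496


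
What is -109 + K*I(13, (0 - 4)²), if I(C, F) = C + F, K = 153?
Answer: 4328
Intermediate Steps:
-109 + K*I(13, (0 - 4)²) = -109 + 153*(13 + (0 - 4)²) = -109 + 153*(13 + (-4)²) = -109 + 153*(13 + 16) = -109 + 153*29 = -109 + 4437 = 4328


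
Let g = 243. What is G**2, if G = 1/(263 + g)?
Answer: 1/256036 ≈ 3.9057e-6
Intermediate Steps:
G = 1/506 (G = 1/(263 + 243) = 1/506 ≈ 0.0019763)
G**2 = (1/506)**2 = 1/256036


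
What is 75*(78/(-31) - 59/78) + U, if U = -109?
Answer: -285679/806 ≈ -354.44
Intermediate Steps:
75*(78/(-31) - 59/78) + U = 75*(78/(-31) - 59/78) - 109 = 75*(78*(-1/31) - 59*1/78) - 109 = 75*(-78/31 - 59/78) - 109 = 75*(-7913/2418) - 109 = -197825/806 - 109 = -285679/806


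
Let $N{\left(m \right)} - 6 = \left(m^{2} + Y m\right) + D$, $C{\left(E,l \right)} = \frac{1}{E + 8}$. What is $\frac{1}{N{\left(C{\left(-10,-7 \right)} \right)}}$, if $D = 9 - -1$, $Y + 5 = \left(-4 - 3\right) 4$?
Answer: $\frac{4}{131} \approx 0.030534$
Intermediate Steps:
$C{\left(E,l \right)} = \frac{1}{8 + E}$
$Y = -33$ ($Y = -5 + \left(-4 - 3\right) 4 = -5 - 28 = -33$)
$D = 10$ ($D = 9 + 1 = 10$)
$N{\left(m \right)} = 16 + m^{2} - 33 m$ ($N{\left(m \right)} = 6 + \left(\left(m^{2} - 33 m\right) + 10\right) = 6 + \left(10 + m^{2} - 33 m\right) = 16 + m^{2} - 33 m$)
$\frac{1}{N{\left(C{\left(-10,-7 \right)} \right)}} = \frac{1}{16 + \left(\frac{1}{8 - 10}\right)^{2} - \frac{33}{8 - 10}} = \frac{1}{16 + \left(\frac{1}{-2}\right)^{2} - \frac{33}{-2}} = \frac{1}{16 + \left(- \frac{1}{2}\right)^{2} - - \frac{33}{2}} = \frac{1}{16 + \frac{1}{4} + \frac{33}{2}} = \frac{1}{\frac{131}{4}} = \frac{4}{131}$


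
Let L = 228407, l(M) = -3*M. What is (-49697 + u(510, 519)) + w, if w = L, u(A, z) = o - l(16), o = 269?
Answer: 179027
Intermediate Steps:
u(A, z) = 317 (u(A, z) = 269 - (-3)*16 = 269 - 1*(-48) = 269 + 48 = 317)
w = 228407
(-49697 + u(510, 519)) + w = (-49697 + 317) + 228407 = -49380 + 228407 = 179027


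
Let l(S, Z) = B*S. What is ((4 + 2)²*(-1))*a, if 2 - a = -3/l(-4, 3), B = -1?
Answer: -99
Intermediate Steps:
l(S, Z) = -S
a = 11/4 (a = 2 - (-3)/((-1*(-4))) = 2 - (-3)/4 = 2 - 1*(-¾) = 2 + ¾ = 11/4 ≈ 2.7500)
((4 + 2)²*(-1))*a = ((4 + 2)²*(-1))*(11/4) = (6²*(-1))*(11/4) = (36*(-1))*(11/4) = -36*11/4 = -99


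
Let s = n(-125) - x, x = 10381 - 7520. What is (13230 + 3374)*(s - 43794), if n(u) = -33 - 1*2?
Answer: -775240760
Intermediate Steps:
n(u) = -35 (n(u) = -33 - 2 = -35)
x = 2861
s = -2896 (s = -35 - 1*2861 = -35 - 2861 = -2896)
(13230 + 3374)*(s - 43794) = (13230 + 3374)*(-2896 - 43794) = 16604*(-46690) = -775240760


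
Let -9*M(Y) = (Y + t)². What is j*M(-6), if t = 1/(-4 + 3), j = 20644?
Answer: -1011556/9 ≈ -1.1240e+5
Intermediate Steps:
t = -1 (t = 1/(-1) = -1)
M(Y) = -(-1 + Y)²/9 (M(Y) = -(Y - 1)²/9 = -(-1 + Y)²/9)
j*M(-6) = 20644*(-(-1 - 6)²/9) = 20644*(-⅑*(-7)²) = 20644*(-⅑*49) = 20644*(-49/9) = -1011556/9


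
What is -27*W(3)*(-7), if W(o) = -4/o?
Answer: -252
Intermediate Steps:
-27*W(3)*(-7) = -(-108)/3*(-7) = -27*(-4/3)*(-7) = 36*(-7) = -252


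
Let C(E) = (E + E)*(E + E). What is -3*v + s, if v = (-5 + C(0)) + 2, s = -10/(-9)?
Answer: 91/9 ≈ 10.111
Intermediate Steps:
s = 10/9 (s = -10*(-1/9) = 10/9 ≈ 1.1111)
C(E) = 4*E**2 (C(E) = (2*E)*(2*E) = 4*E**2)
v = -3 (v = (-5 + 4*0**2) + 2 = (-5 + 4*0) + 2 = (-5 + 0) + 2 = -5 + 2 = -3)
-3*v + s = -3*(-3) + 10/9 = 9 + 10/9 = 91/9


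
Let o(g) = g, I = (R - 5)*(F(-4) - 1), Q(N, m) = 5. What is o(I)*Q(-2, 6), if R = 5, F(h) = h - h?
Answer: 0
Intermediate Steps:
F(h) = 0
I = 0 (I = (5 - 5)*(0 - 1) = 0*(-1) = 0)
o(I)*Q(-2, 6) = 0*5 = 0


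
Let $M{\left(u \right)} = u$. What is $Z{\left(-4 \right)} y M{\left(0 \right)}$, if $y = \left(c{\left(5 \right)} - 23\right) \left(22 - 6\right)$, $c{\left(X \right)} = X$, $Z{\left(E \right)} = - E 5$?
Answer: $0$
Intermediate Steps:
$Z{\left(E \right)} = - 5 E$
$y = -288$ ($y = \left(5 - 23\right) \left(22 - 6\right) = \left(-18\right) 16 = -288$)
$Z{\left(-4 \right)} y M{\left(0 \right)} = \left(-5\right) \left(-4\right) \left(-288\right) 0 = 20 \left(-288\right) 0 = \left(-5760\right) 0 = 0$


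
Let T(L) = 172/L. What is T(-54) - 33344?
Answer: -900374/27 ≈ -33347.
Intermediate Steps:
T(-54) - 33344 = 172/(-54) - 33344 = 172*(-1/54) - 33344 = -86/27 - 33344 = -900374/27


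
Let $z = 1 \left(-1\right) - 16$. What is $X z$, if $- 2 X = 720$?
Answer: $6120$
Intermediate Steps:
$z = -17$ ($z = -1 - 16 = -17$)
$X = -360$ ($X = \left(- \frac{1}{2}\right) 720 = -360$)
$X z = \left(-360\right) \left(-17\right) = 6120$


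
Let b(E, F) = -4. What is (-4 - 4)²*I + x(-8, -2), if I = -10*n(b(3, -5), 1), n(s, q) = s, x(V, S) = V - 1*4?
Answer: 2548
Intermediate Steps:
x(V, S) = -4 + V (x(V, S) = V - 4 = -4 + V)
I = 40 (I = -10*(-4) = 40)
(-4 - 4)²*I + x(-8, -2) = (-4 - 4)²*40 + (-4 - 8) = (-8)²*40 - 12 = 64*40 - 12 = 2560 - 12 = 2548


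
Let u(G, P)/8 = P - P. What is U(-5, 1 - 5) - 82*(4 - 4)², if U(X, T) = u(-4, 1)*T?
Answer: 0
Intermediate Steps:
u(G, P) = 0 (u(G, P) = 8*(P - P) = 8*0 = 0)
U(X, T) = 0 (U(X, T) = 0*T = 0)
U(-5, 1 - 5) - 82*(4 - 4)² = 0 - 82*(4 - 4)² = 0 - 82*0² = 0 - 82*0 = 0 + 0 = 0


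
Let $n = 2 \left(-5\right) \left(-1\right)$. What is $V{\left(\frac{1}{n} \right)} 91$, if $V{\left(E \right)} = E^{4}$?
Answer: $\frac{91}{10000} \approx 0.0091$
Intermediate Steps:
$n = 10$ ($n = \left(-10\right) \left(-1\right) = 10$)
$V{\left(\frac{1}{n} \right)} 91 = \left(\frac{1}{10}\right)^{4} \cdot 91 = \frac{1}{10000} \cdot 91 = \frac{91}{10000}$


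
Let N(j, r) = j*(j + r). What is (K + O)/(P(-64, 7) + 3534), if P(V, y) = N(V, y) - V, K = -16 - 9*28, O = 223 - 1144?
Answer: -1189/7246 ≈ -0.16409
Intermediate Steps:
O = -921
K = -268 (K = -16 - 252 = -268)
P(V, y) = -V + V*(V + y) (P(V, y) = V*(V + y) - V = -V + V*(V + y))
(K + O)/(P(-64, 7) + 3534) = (-268 - 921)/(-64*(-1 - 64 + 7) + 3534) = -1189/(-64*(-58) + 3534) = -1189/(3712 + 3534) = -1189/7246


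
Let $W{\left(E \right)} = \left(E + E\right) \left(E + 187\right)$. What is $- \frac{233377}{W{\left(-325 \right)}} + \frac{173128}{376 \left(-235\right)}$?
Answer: $- \frac{903769333}{198147300} \approx -4.5611$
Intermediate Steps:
$W{\left(E \right)} = 2 E \left(187 + E\right)$
$- \frac{233377}{W{\left(-325 \right)}} + \frac{173128}{376 \left(-235\right)} = - \frac{233377}{2 \left(-325\right) \left(187 - 325\right)} + \frac{173128}{376 \left(-235\right)} = - \frac{233377}{2 \left(-325\right) \left(-138\right)} + \frac{173128}{-88360} = - \frac{233377}{89700} + 173128 \left(- \frac{1}{88360}\right) = \left(-233377\right) \frac{1}{89700} - \frac{21641}{11045} = - \frac{233377}{89700} - \frac{21641}{11045} = - \frac{903769333}{198147300}$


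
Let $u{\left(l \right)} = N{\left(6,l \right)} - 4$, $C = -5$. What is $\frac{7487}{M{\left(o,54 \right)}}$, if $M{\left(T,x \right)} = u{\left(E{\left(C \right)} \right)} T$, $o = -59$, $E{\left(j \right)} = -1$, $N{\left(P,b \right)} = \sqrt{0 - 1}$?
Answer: $\frac{29948}{1003} + \frac{7487 i}{1003} \approx 29.858 + 7.4646 i$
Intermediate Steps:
$N{\left(P,b \right)} = i$ ($N{\left(P,b \right)} = \sqrt{-1} = i$)
$u{\left(l \right)} = -4 + i$ ($u{\left(l \right)} = i - 4 = -4 + i$)
$M{\left(T,x \right)} = T \left(-4 + i\right)$ ($M{\left(T,x \right)} = \left(-4 + i\right) T = T \left(-4 + i\right)$)
$\frac{7487}{M{\left(o,54 \right)}} = \frac{7487}{\left(-59\right) \left(-4 + i\right)} = \frac{7487}{236 - 59 i} = 7487 \frac{236 + 59 i}{59177} = \frac{7487 \left(236 + 59 i\right)}{59177}$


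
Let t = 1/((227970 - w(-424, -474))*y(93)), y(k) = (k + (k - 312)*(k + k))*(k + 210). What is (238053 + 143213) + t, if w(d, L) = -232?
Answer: 1071407145458860235/2810130317046 ≈ 3.8127e+5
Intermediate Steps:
y(k) = (210 + k)*(k + 2*k*(-312 + k)) (y(k) = (k + (-312 + k)*(2*k))*(210 + k) = (k + 2*k*(-312 + k))*(210 + k) = (210 + k)*(k + 2*k*(-312 + k)))
t = -1/2810130317046 (t = 1/((227970 - 1*(-232))*((93*(-130830 - 203*93 + 2*93²)))) = 1/((227970 + 232)*((93*(-130830 - 18879 + 2*8649)))) = 1/(228202*((93*(-130830 - 18879 + 17298)))) = 1/(228202*((93*(-132411)))) = (1/228202)/(-12314223) = (1/228202)*(-1/12314223) = -1/2810130317046 ≈ -3.5586e-13)
(238053 + 143213) + t = (238053 + 143213) - 1/2810130317046 = 381266 - 1/2810130317046 = 1071407145458860235/2810130317046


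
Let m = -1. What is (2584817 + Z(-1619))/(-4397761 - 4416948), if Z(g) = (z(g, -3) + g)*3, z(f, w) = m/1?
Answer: -2579957/8814709 ≈ -0.29269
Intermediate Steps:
z(f, w) = -1 (z(f, w) = -1/1 = -1*1 = -1)
Z(g) = -3 + 3*g (Z(g) = (-1 + g)*3 = -3 + 3*g)
(2584817 + Z(-1619))/(-4397761 - 4416948) = (2584817 + (-3 + 3*(-1619)))/(-4397761 - 4416948) = (2584817 + (-3 - 4857))/(-8814709) = (2584817 - 4860)*(-1/8814709) = 2579957*(-1/8814709) = -2579957/8814709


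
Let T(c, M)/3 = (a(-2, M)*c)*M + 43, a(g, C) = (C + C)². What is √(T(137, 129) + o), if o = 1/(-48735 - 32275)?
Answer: √23160515647049503490/81010 ≈ 59407.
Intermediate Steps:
a(g, C) = 4*C² (a(g, C) = (2*C)² = 4*C²)
T(c, M) = 129 + 12*c*M³ (T(c, M) = 3*(((4*M²)*c)*M + 43) = 3*((4*c*M²)*M + 43) = 3*(4*c*M³ + 43) = 3*(43 + 4*c*M³) = 129 + 12*c*M³)
o = -1/81010 (o = 1/(-81010) = -1/81010 ≈ -1.2344e-5)
√(T(137, 129) + o) = √((129 + 12*137*129³) - 1/81010) = √((129 + 12*137*2146689) - 1/81010) = √((129 + 3529156716) - 1/81010) = √(3529156845 - 1/81010) = √(285896996013449/81010) = √23160515647049503490/81010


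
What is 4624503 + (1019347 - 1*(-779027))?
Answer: 6422877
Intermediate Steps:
4624503 + (1019347 - 1*(-779027)) = 4624503 + (1019347 + 779027) = 4624503 + 1798374 = 6422877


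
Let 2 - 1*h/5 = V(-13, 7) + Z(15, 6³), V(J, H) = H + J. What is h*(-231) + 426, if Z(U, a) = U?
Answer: 8511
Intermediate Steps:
h = -35 (h = 10 - 5*((7 - 13) + 15) = 10 - 5*(-6 + 15) = 10 - 5*9 = 10 - 45 = -35)
h*(-231) + 426 = -35*(-231) + 426 = 8085 + 426 = 8511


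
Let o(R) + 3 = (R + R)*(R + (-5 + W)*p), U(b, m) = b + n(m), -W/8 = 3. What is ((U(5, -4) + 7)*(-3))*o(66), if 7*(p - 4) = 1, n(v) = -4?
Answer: 1201176/7 ≈ 1.7160e+5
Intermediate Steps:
W = -24 (W = -8*3 = -24)
p = 29/7 (p = 4 + (⅐)*1 = 4 + ⅐ = 29/7 ≈ 4.1429)
U(b, m) = -4 + b (U(b, m) = b - 4 = -4 + b)
o(R) = -3 + 2*R*(-841/7 + R) (o(R) = -3 + (R + R)*(R + (-5 - 24)*(29/7)) = -3 + (2*R)*(R - 29*29/7) = -3 + (2*R)*(R - 841/7) = -3 + (2*R)*(-841/7 + R) = -3 + 2*R*(-841/7 + R))
((U(5, -4) + 7)*(-3))*o(66) = (((-4 + 5) + 7)*(-3))*(-3 + 2*66² - 1682/7*66) = ((1 + 7)*(-3))*(-3 + 2*4356 - 111012/7) = (8*(-3))*(-3 + 8712 - 111012/7) = -24*(-50049/7) = 1201176/7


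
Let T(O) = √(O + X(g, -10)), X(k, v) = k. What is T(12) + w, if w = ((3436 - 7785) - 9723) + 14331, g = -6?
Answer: 259 + √6 ≈ 261.45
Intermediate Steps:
w = 259 (w = (-4349 - 9723) + 14331 = -14072 + 14331 = 259)
T(O) = √(-6 + O) (T(O) = √(O - 6) = √(-6 + O))
T(12) + w = √(-6 + 12) + 259 = √6 + 259 = 259 + √6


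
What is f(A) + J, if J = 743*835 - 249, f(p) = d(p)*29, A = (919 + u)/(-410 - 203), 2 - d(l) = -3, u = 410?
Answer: 620301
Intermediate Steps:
d(l) = 5 (d(l) = 2 - 1*(-3) = 2 + 3 = 5)
A = -1329/613 (A = (919 + 410)/(-410 - 203) = 1329/(-613) = 1329*(-1/613) = -1329/613 ≈ -2.1680)
f(p) = 145 (f(p) = 5*29 = 145)
J = 620156 (J = 620405 - 249 = 620156)
f(A) + J = 145 + 620156 = 620301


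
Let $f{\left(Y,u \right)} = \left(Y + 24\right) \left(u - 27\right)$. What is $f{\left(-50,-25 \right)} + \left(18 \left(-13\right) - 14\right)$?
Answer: $1104$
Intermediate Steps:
$f{\left(Y,u \right)} = \left(-27 + u\right) \left(24 + Y\right)$ ($f{\left(Y,u \right)} = \left(24 + Y\right) \left(-27 + u\right) = \left(-27 + u\right) \left(24 + Y\right)$)
$f{\left(-50,-25 \right)} + \left(18 \left(-13\right) - 14\right) = \left(-648 - -1350 + 24 \left(-25\right) - -1250\right) + \left(18 \left(-13\right) - 14\right) = \left(-648 + 1350 - 600 + 1250\right) - 248 = 1352 - 248 = 1104$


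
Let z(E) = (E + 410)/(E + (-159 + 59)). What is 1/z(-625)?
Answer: 145/43 ≈ 3.3721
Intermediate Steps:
z(E) = (410 + E)/(-100 + E) (z(E) = (410 + E)/(E - 100) = (410 + E)/(-100 + E))
1/z(-625) = 1/((410 - 625)/(-100 - 625)) = 1/(-215/(-725)) = 1/(-1/725*(-215)) = 1/(43/145) = 145/43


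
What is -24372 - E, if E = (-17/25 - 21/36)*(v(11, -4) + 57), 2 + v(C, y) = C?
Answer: -1214431/50 ≈ -24289.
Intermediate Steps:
v(C, y) = -2 + C
E = -4169/50 (E = (-17/25 - 21/36)*((-2 + 11) + 57) = (-17*1/25 - 21*1/36)*(9 + 57) = (-17/25 - 7/12)*66 = -379/300*66 = -4169/50 ≈ -83.380)
-24372 - E = -24372 - 1*(-4169/50) = -24372 + 4169/50 = -1214431/50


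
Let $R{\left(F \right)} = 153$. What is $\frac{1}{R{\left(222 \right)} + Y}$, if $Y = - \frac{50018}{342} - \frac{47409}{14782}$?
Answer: $\frac{133038}{471131} \approx 0.28238$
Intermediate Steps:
$Y = - \frac{19883683}{133038}$ ($Y = \left(-50018\right) \frac{1}{342} - \frac{47409}{14782} = - \frac{25009}{171} - \frac{47409}{14782} = - \frac{19883683}{133038} \approx -149.46$)
$\frac{1}{R{\left(222 \right)} + Y} = \frac{1}{153 - \frac{19883683}{133038}} = \frac{1}{\frac{471131}{133038}} = \frac{133038}{471131}$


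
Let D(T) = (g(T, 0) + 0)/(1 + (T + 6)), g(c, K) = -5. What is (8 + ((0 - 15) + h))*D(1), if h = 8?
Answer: -5/8 ≈ -0.62500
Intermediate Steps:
D(T) = -5/(7 + T) (D(T) = (-5 + 0)/(1 + (T + 6)) = -5/(1 + (6 + T)) = -5/(7 + T))
(8 + ((0 - 15) + h))*D(1) = (8 + ((0 - 15) + 8))*(-5/(7 + 1)) = (8 + (-15 + 8))*(-5/8) = (8 - 7)*(-5*⅛) = 1*(-5/8) = -5/8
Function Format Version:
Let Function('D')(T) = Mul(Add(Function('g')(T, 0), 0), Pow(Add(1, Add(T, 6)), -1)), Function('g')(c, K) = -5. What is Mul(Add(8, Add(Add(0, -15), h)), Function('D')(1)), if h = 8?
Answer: Rational(-5, 8) ≈ -0.62500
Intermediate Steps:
Function('D')(T) = Mul(-5, Pow(Add(7, T), -1)) (Function('D')(T) = Mul(Add(-5, 0), Pow(Add(1, Add(T, 6)), -1)) = Mul(-5, Pow(Add(1, Add(6, T)), -1)) = Mul(-5, Pow(Add(7, T), -1)))
Mul(Add(8, Add(Add(0, -15), h)), Function('D')(1)) = Mul(Add(8, Add(Add(0, -15), 8)), Mul(-5, Pow(Add(7, 1), -1))) = Mul(Add(8, Add(-15, 8)), Mul(-5, Pow(8, -1))) = Mul(Add(8, -7), Mul(-5, Rational(1, 8))) = Mul(1, Rational(-5, 8)) = Rational(-5, 8)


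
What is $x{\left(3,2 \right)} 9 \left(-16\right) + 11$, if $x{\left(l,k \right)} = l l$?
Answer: $-1285$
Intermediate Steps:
$x{\left(l,k \right)} = l^{2}$
$x{\left(3,2 \right)} 9 \left(-16\right) + 11 = 3^{2} \cdot 9 \left(-16\right) + 11 = 9 \left(-144\right) + 11 = -1296 + 11 = -1285$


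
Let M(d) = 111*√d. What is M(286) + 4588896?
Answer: 4588896 + 111*√286 ≈ 4.5908e+6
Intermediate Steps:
M(286) + 4588896 = 111*√286 + 4588896 = 4588896 + 111*√286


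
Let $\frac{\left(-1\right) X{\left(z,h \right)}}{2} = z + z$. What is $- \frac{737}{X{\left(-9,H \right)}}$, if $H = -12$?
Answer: $- \frac{737}{36} \approx -20.472$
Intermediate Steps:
$X{\left(z,h \right)} = - 4 z$ ($X{\left(z,h \right)} = - 2 \left(z + z\right) = - 2 \cdot 2 z = - 4 z$)
$- \frac{737}{X{\left(-9,H \right)}} = - \frac{737}{\left(-4\right) \left(-9\right)} = - \frac{737}{36}$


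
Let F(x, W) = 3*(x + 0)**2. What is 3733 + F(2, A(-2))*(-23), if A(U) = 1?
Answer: 3457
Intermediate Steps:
F(x, W) = 3*x**2
3733 + F(2, A(-2))*(-23) = 3733 + (3*2**2)*(-23) = 3733 + (3*4)*(-23) = 3733 + 12*(-23) = 3733 - 276 = 3457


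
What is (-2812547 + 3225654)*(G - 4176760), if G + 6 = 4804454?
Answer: 259302306616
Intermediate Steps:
G = 4804448 (G = -6 + 4804454 = 4804448)
(-2812547 + 3225654)*(G - 4176760) = (-2812547 + 3225654)*(4804448 - 4176760) = 413107*627688 = 259302306616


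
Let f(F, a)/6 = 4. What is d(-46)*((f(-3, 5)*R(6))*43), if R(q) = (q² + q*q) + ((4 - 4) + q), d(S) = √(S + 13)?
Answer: 80496*I*√33 ≈ 4.6241e+5*I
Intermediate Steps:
f(F, a) = 24 (f(F, a) = 6*4 = 24)
d(S) = √(13 + S)
R(q) = q + 2*q² (R(q) = (q² + q²) + (0 + q) = 2*q² + q = q + 2*q²)
d(-46)*((f(-3, 5)*R(6))*43) = √(13 - 46)*((24*(6*(1 + 2*6)))*43) = √(-33)*((24*(6*(1 + 12)))*43) = (I*√33)*((24*(6*13))*43) = (I*√33)*((24*78)*43) = (I*√33)*(1872*43) = (I*√33)*80496 = 80496*I*√33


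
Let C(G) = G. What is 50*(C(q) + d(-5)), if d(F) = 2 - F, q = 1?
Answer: 400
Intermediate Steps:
50*(C(q) + d(-5)) = 50*(1 + (2 - 1*(-5))) = 50*(1 + (2 + 5)) = 50*(1 + 7) = 50*8 = 400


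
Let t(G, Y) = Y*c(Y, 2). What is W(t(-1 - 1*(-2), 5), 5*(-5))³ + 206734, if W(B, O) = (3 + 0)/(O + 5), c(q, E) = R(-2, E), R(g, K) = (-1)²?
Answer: 1653871973/8000 ≈ 2.0673e+5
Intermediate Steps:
R(g, K) = 1
c(q, E) = 1
t(G, Y) = Y (t(G, Y) = Y*1 = Y)
W(B, O) = 3/(5 + O)
W(t(-1 - 1*(-2), 5), 5*(-5))³ + 206734 = (3/(5 + 5*(-5)))³ + 206734 = (3/(5 - 25))³ + 206734 = (3/(-20))³ + 206734 = (3*(-1/20))³ + 206734 = (-3/20)³ + 206734 = -27/8000 + 206734 = 1653871973/8000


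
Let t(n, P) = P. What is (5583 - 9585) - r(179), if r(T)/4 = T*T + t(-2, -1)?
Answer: -132162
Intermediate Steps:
r(T) = -4 + 4*T² (r(T) = 4*(T*T - 1) = 4*(T² - 1) = 4*(-1 + T²) = -4 + 4*T²)
(5583 - 9585) - r(179) = (5583 - 9585) - (-4 + 4*179²) = -4002 - (-4 + 4*32041) = -4002 - (-4 + 128164) = -4002 - 1*128160 = -4002 - 128160 = -132162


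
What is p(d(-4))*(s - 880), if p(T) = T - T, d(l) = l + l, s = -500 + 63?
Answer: 0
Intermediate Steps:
s = -437
d(l) = 2*l
p(T) = 0
p(d(-4))*(s - 880) = 0*(-437 - 880) = 0*(-1317) = 0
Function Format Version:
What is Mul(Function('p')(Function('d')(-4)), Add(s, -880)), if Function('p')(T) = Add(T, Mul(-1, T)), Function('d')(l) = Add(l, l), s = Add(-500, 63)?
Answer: 0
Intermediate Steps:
s = -437
Function('d')(l) = Mul(2, l)
Function('p')(T) = 0
Mul(Function('p')(Function('d')(-4)), Add(s, -880)) = Mul(0, Add(-437, -880)) = Mul(0, -1317) = 0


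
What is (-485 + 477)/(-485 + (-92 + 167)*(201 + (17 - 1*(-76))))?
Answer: -8/21565 ≈ -0.00037097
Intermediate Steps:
(-485 + 477)/(-485 + (-92 + 167)*(201 + (17 - 1*(-76)))) = -8/(-485 + 75*(201 + (17 + 76))) = -8/(-485 + 75*(201 + 93)) = -8/(-485 + 75*294) = -8/(-485 + 22050) = -8/21565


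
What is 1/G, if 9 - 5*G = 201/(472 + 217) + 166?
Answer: -3445/108374 ≈ -0.031788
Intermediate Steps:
G = -108374/3445 (G = 9/5 - (201/(472 + 217) + 166)/5 = 9/5 - (201/689 + 166)/5 = 9/5 - ⅕*114575/689 = 9/5 - 22915/689 = -108374/3445 ≈ -31.458)
1/G = 1/(-108374/3445) = -3445/108374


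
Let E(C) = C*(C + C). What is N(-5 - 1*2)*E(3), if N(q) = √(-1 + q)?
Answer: 36*I*√2 ≈ 50.912*I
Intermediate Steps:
E(C) = 2*C² (E(C) = C*(2*C) = 2*C²)
N(-5 - 1*2)*E(3) = √(-1 + (-5 - 1*2))*(2*3²) = √(-1 + (-5 - 2))*(2*9) = √(-1 - 7)*18 = √(-8)*18 = (2*I*√2)*18 = 36*I*√2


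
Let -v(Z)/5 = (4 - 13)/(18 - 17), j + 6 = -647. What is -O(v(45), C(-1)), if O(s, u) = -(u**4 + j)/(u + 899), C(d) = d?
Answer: -326/449 ≈ -0.72606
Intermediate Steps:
j = -653 (j = -6 - 647 = -653)
v(Z) = 45 (v(Z) = -5*(4 - 13)/(18 - 17) = -(-45)/1 = -(-45) = -5*(-9) = 45)
O(s, u) = -(-653 + u**4)/(899 + u) (O(s, u) = -(u**4 - 653)/(u + 899) = -(-653 + u**4)/(899 + u))
-O(v(45), C(-1)) = -(653 - 1*(-1)**4)/(899 - 1) = -(653 - 1*1)/898 = -(653 - 1)/898 = -652/898 = -1*326/449 = -326/449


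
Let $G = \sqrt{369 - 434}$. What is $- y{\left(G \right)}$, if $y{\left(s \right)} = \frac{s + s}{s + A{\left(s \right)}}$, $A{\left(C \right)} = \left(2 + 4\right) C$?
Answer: $- \frac{2}{7} \approx -0.28571$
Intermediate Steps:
$G = i \sqrt{65}$ ($G = \sqrt{-65} = i \sqrt{65} \approx 8.0623 i$)
$A{\left(C \right)} = 6 C$
$y{\left(s \right)} = \frac{2}{7}$ ($y{\left(s \right)} = \frac{s + s}{s + 6 s} = \frac{2 s}{7 s} = 2 s \frac{1}{7 s} = \frac{2}{7}$)
$- y{\left(G \right)} = \left(-1\right) \frac{2}{7} = - \frac{2}{7}$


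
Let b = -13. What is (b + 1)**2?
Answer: 144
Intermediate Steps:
(b + 1)**2 = (-13 + 1)**2 = (-12)**2 = 144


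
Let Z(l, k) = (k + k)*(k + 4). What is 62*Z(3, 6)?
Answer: 7440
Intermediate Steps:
Z(l, k) = 2*k*(4 + k) (Z(l, k) = (2*k)*(4 + k) = 2*k*(4 + k))
62*Z(3, 6) = 62*(2*6*(4 + 6)) = 62*(2*6*10) = 62*120 = 7440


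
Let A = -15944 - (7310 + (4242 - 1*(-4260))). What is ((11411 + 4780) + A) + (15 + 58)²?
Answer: -10236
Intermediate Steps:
A = -31756 (A = -15944 - (7310 + (4242 + 4260)) = -15944 - (7310 + 8502) = -15944 - 1*15812 = -15944 - 15812 = -31756)
((11411 + 4780) + A) + (15 + 58)² = ((11411 + 4780) - 31756) + (15 + 58)² = (16191 - 31756) + 73² = -15565 + 5329 = -10236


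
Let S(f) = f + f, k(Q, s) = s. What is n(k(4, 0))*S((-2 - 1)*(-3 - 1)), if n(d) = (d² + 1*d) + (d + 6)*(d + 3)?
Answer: 432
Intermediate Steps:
S(f) = 2*f
n(d) = d + d² + (3 + d)*(6 + d) (n(d) = (d² + d) + (6 + d)*(3 + d) = (d + d²) + (3 + d)*(6 + d) = d + d² + (3 + d)*(6 + d))
n(k(4, 0))*S((-2 - 1)*(-3 - 1)) = (18 + 2*0² + 10*0)*(2*((-2 - 1)*(-3 - 1))) = (18 + 2*0 + 0)*(2*(-3*(-4))) = (18 + 0 + 0)*(2*12) = 18*24 = 432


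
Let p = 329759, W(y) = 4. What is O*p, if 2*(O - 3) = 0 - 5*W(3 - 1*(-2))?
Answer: -2308313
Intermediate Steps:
O = -7 (O = 3 + (0 - 5*4)/2 = 3 + (0 - 20)/2 = 3 + (½)*(-20) = 3 - 10 = -7)
O*p = -7*329759 = -2308313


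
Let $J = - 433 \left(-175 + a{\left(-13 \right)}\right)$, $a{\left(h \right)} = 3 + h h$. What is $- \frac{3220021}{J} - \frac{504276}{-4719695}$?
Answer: $- \frac{15196861959071}{6130883805} \approx -2478.7$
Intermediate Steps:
$a{\left(h \right)} = 3 + h^{2}$
$J = 1299$ ($J = - 433 \left(-175 + \left(3 + \left(-13\right)^{2}\right)\right) = - 433 \left(-175 + \left(3 + 169\right)\right) = - 433 \left(-175 + 172\right) = \left(-433\right) \left(-3\right) = 1299$)
$- \frac{3220021}{J} - \frac{504276}{-4719695} = - \frac{3220021}{1299} - \frac{504276}{-4719695} = \left(-3220021\right) \frac{1}{1299} - - \frac{504276}{4719695} = - \frac{3220021}{1299} + \frac{504276}{4719695} = - \frac{15196861959071}{6130883805}$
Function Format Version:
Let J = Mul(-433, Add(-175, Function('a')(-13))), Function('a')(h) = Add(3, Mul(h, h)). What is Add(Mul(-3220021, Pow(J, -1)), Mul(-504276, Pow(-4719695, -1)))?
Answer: Rational(-15196861959071, 6130883805) ≈ -2478.7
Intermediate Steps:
Function('a')(h) = Add(3, Pow(h, 2))
J = 1299 (J = Mul(-433, Add(-175, Add(3, Pow(-13, 2)))) = Mul(-433, Add(-175, Add(3, 169))) = Mul(-433, Add(-175, 172)) = Mul(-433, -3) = 1299)
Add(Mul(-3220021, Pow(J, -1)), Mul(-504276, Pow(-4719695, -1))) = Add(Mul(-3220021, Pow(1299, -1)), Mul(-504276, Pow(-4719695, -1))) = Add(Mul(-3220021, Rational(1, 1299)), Mul(-504276, Rational(-1, 4719695))) = Add(Rational(-3220021, 1299), Rational(504276, 4719695)) = Rational(-15196861959071, 6130883805)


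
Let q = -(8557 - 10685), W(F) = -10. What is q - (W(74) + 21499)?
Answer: -19361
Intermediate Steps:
q = 2128 (q = -1*(-2128) = 2128)
q - (W(74) + 21499) = 2128 - (-10 + 21499) = 2128 - 1*21489 = 2128 - 21489 = -19361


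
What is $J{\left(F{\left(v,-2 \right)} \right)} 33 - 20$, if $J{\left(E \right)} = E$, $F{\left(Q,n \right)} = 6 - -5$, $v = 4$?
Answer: $343$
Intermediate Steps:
$F{\left(Q,n \right)} = 11$ ($F{\left(Q,n \right)} = 6 + 5 = 11$)
$J{\left(F{\left(v,-2 \right)} \right)} 33 - 20 = 11 \cdot 33 - 20 = 363 - 20 = 343$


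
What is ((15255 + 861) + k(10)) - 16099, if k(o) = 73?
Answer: 90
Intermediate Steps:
((15255 + 861) + k(10)) - 16099 = ((15255 + 861) + 73) - 16099 = (16116 + 73) - 16099 = 16189 - 16099 = 90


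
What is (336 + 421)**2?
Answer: 573049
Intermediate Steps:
(336 + 421)**2 = 757**2 = 573049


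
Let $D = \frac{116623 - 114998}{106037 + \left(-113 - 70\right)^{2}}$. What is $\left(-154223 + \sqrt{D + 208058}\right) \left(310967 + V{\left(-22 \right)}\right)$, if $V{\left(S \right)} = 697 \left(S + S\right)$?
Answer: $-43228552677 + \frac{840897 \sqrt{450041146067662}}{139526} \approx -4.3101 \cdot 10^{10}$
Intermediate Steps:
$D = \frac{1625}{139526}$ ($D = \frac{1625}{106037 + \left(-183\right)^{2}} = \frac{1625}{106037 + 33489} = \frac{1625}{139526} \approx 0.011647$)
$V{\left(S \right)} = 1394 S$ ($V{\left(S \right)} = 697 \cdot 2 S = 1394 S$)
$\left(-154223 + \sqrt{D + 208058}\right) \left(310967 + V{\left(-22 \right)}\right) = \left(-154223 + \sqrt{\frac{1625}{139526} + 208058}\right) \left(310967 + 1394 \left(-22\right)\right) = \left(-154223 + \sqrt{\frac{29029502133}{139526}}\right) \left(310967 - 30668\right) = \left(-154223 + \frac{3 \sqrt{450041146067662}}{139526}\right) 280299 = -43228552677 + \frac{840897 \sqrt{450041146067662}}{139526}$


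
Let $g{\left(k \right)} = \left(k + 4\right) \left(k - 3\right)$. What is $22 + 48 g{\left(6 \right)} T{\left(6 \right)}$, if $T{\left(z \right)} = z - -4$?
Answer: $14422$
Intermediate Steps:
$T{\left(z \right)} = 4 + z$ ($T{\left(z \right)} = z + 4 = 4 + z$)
$g{\left(k \right)} = \left(-3 + k\right) \left(4 + k\right)$ ($g{\left(k \right)} = \left(4 + k\right) \left(-3 + k\right) = \left(-3 + k\right) \left(4 + k\right)$)
$22 + 48 g{\left(6 \right)} T{\left(6 \right)} = 22 + 48 \left(-12 + 6 + 6^{2}\right) \left(4 + 6\right) = 22 + 48 \left(-12 + 6 + 36\right) 10 = 22 + 48 \cdot 30 \cdot 10 = 22 + 48 \cdot 300 = 22 + 14400 = 14422$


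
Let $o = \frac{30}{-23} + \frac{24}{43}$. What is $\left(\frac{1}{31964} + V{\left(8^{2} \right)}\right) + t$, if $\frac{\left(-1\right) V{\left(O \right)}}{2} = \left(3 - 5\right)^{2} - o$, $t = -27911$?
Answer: $- \frac{882633661799}{31612396} \approx -27921.0$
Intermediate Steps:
$o = - \frac{738}{989}$ ($o = 30 \left(- \frac{1}{23}\right) + 24 \cdot \frac{1}{43} = - \frac{30}{23} + \frac{24}{43} = - \frac{738}{989} \approx -0.74621$)
$V{\left(O \right)} = - \frac{9388}{989}$ ($V{\left(O \right)} = - 2 \left(\left(3 - 5\right)^{2} - - \frac{738}{989}\right) = - 2 \left(\left(-2\right)^{2} + \frac{738}{989}\right) = - 2 \left(4 + \frac{738}{989}\right) = \left(-2\right) \frac{4694}{989} = - \frac{9388}{989}$)
$\left(\frac{1}{31964} + V{\left(8^{2} \right)}\right) + t = \left(\frac{1}{31964} - \frac{9388}{989}\right) - 27911 = - \frac{300077043}{31612396} - 27911 = - \frac{882633661799}{31612396}$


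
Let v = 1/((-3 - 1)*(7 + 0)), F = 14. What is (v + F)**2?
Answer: 152881/784 ≈ 195.00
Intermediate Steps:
v = -1/28 (v = 1/(-4*7) = 1/(-28) = -1/28 ≈ -0.035714)
(v + F)**2 = (-1/28 + 14)**2 = (391/28)**2 = 152881/784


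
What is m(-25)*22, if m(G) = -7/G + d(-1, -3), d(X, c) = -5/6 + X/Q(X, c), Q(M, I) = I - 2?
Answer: -583/75 ≈ -7.7733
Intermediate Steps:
Q(M, I) = -2 + I
d(X, c) = -⅚ + X/(-2 + c) (d(X, c) = -5/6 + X/(-2 + c) = -5*⅙ + X/(-2 + c) = -⅚ + X/(-2 + c))
m(G) = -19/30 - 7/G (m(G) = -7/G + (-⅚ - 1/(-2 - 3)) = -7/G + (-⅚ - 1/(-5)) = -7/G + (-⅚ - 1*(-⅕)) = -7/G + (-⅚ + ⅕) = -7/G - 19/30 = -19/30 - 7/G)
m(-25)*22 = (-19/30 - 7/(-25))*22 = (-19/30 - 7*(-1/25))*22 = (-19/30 + 7/25)*22 = -53/150*22 = -583/75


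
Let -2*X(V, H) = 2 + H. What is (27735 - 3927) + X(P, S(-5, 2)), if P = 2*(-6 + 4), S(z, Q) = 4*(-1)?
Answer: 23809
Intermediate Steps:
S(z, Q) = -4
P = -4 (P = 2*(-2) = -4)
X(V, H) = -1 - H/2 (X(V, H) = -(2 + H)/2 = -1 - H/2)
(27735 - 3927) + X(P, S(-5, 2)) = (27735 - 3927) + (-1 - ½*(-4)) = 23808 + (-1 + 2) = 23808 + 1 = 23809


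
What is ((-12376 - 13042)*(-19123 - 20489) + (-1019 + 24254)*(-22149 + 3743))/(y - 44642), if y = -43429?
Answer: -193064802/29357 ≈ -6576.4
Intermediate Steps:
((-12376 - 13042)*(-19123 - 20489) + (-1019 + 24254)*(-22149 + 3743))/(y - 44642) = ((-12376 - 13042)*(-19123 - 20489) + (-1019 + 24254)*(-22149 + 3743))/(-43429 - 44642) = (-25418*(-39612) + 23235*(-18406))/(-88071) = (1006857816 - 427663410)*(-1/88071) = 579194406*(-1/88071) = -193064802/29357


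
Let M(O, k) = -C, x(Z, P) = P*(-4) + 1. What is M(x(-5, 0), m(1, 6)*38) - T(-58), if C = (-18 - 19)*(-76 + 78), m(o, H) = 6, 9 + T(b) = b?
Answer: 141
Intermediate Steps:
T(b) = -9 + b
C = -74 (C = -37*2 = -74)
x(Z, P) = 1 - 4*P (x(Z, P) = -4*P + 1 = 1 - 4*P)
M(O, k) = 74 (M(O, k) = -1*(-74) = 74)
M(x(-5, 0), m(1, 6)*38) - T(-58) = 74 - (-9 - 58) = 74 - 1*(-67) = 74 + 67 = 141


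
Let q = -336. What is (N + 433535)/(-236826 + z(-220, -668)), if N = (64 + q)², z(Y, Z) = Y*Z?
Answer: -507519/89866 ≈ -5.6475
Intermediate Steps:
N = 73984 (N = (64 - 336)² = (-272)² = 73984)
(N + 433535)/(-236826 + z(-220, -668)) = (73984 + 433535)/(-236826 - 220*(-668)) = 507519/(-236826 + 146960) = 507519/(-89866) = 507519*(-1/89866) = -507519/89866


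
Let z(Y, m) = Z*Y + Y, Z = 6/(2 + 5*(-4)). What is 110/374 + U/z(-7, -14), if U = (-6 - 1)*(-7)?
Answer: -347/34 ≈ -10.206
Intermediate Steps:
U = 49 (U = -7*(-7) = 49)
Z = -⅓ (Z = 6/(2 - 20) = 6/(-18) = 6*(-1/18) = -⅓ ≈ -0.33333)
z(Y, m) = 2*Y/3 (z(Y, m) = -Y/3 + Y = 2*Y/3)
110/374 + U/z(-7, -14) = 110/374 + 49/(((⅔)*(-7))) = 110*(1/374) + 49/(-14/3) = 5/17 + 49*(-3/14) = 5/17 - 21/2 = -347/34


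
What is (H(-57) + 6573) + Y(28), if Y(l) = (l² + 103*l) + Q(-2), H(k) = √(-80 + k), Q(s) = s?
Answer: 10239 + I*√137 ≈ 10239.0 + 11.705*I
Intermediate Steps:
Y(l) = -2 + l² + 103*l (Y(l) = (l² + 103*l) - 2 = -2 + l² + 103*l)
(H(-57) + 6573) + Y(28) = (√(-80 - 57) + 6573) + (-2 + 28² + 103*28) = (√(-137) + 6573) + (-2 + 784 + 2884) = (I*√137 + 6573) + 3666 = (6573 + I*√137) + 3666 = 10239 + I*√137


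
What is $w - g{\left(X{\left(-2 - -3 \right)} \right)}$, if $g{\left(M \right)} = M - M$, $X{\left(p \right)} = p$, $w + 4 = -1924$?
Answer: $-1928$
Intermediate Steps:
$w = -1928$ ($w = -4 - 1924 = -1928$)
$g{\left(M \right)} = 0$
$w - g{\left(X{\left(-2 - -3 \right)} \right)} = -1928 - 0 = -1928 + 0 = -1928$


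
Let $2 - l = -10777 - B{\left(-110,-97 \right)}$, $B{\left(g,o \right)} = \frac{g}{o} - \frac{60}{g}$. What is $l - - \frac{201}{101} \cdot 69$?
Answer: $\frac{1176599708}{107767} \approx 10918.0$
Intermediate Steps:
$B{\left(g,o \right)} = - \frac{60}{g} + \frac{g}{o}$
$l = \frac{11502985}{1067}$ ($l = 2 - \left(-10777 - \left(- \frac{60}{-110} - \frac{110}{-97}\right)\right) = 2 - \left(-10777 - \left(\left(-60\right) \left(- \frac{1}{110}\right) - - \frac{110}{97}\right)\right) = 2 - \left(-10777 - \left(\frac{6}{11} + \frac{110}{97}\right)\right) = 2 - \left(-10777 - \frac{1792}{1067}\right) = 2 - - \frac{11500851}{1067} = 2 + \frac{11500851}{1067} = \frac{11502985}{1067} \approx 10781.0$)
$l - - \frac{201}{101} \cdot 69 = \frac{11502985}{1067} - - \frac{201}{101} \cdot 69 = \frac{11502985}{1067} - \left(-201\right) \frac{1}{101} \cdot 69 = \frac{11502985}{1067} - \left(- \frac{201}{101}\right) 69 = \frac{11502985}{1067} - - \frac{13869}{101} = \frac{11502985}{1067} + \frac{13869}{101} = \frac{1176599708}{107767}$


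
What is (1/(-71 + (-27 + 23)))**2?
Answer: 1/5625 ≈ 0.00017778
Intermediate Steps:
(1/(-71 + (-27 + 23)))**2 = (1/(-71 - 4))**2 = (1/(-75))**2 = (-1/75)**2 = 1/5625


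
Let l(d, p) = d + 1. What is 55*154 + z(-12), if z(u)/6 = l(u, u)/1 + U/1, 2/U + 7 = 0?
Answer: 58816/7 ≈ 8402.3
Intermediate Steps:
U = -2/7 (U = 2/(-7 + 0) = 2/(-7) = 2*(-1/7) = -2/7 ≈ -0.28571)
l(d, p) = 1 + d
z(u) = 30/7 + 6*u (z(u) = 6*((1 + u)/1 - 2/7/1) = 6*((1 + u)*1 - 2/7*1) = 6*((1 + u) - 2/7) = 6*(5/7 + u) = 30/7 + 6*u)
55*154 + z(-12) = 55*154 + (30/7 + 6*(-12)) = 8470 + (30/7 - 72) = 8470 - 474/7 = 58816/7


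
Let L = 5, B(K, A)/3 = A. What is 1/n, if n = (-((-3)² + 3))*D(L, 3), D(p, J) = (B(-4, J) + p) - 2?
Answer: -1/144 ≈ -0.0069444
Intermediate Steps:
B(K, A) = 3*A
D(p, J) = -2 + p + 3*J (D(p, J) = (3*J + p) - 2 = (p + 3*J) - 2 = -2 + p + 3*J)
n = -144 (n = (-((-3)² + 3))*(-2 + 5 + 3*3) = (-(9 + 3))*(-2 + 5 + 9) = -1*12*12 = -12*12 = -144)
1/n = 1/(-144) = -1/144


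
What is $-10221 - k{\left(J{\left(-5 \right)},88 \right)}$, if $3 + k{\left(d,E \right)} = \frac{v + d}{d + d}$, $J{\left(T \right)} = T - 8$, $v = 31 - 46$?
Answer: $- \frac{132848}{13} \approx -10219.0$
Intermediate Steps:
$v = -15$
$J{\left(T \right)} = -8 + T$ ($J{\left(T \right)} = T - 8 = -8 + T$)
$k{\left(d,E \right)} = -3 + \frac{-15 + d}{2 d}$ ($k{\left(d,E \right)} = -3 + \frac{-15 + d}{d + d} = -3 + \frac{-15 + d}{2 d}$)
$-10221 - k{\left(J{\left(-5 \right)},88 \right)} = -10221 - \frac{5 \left(-3 - \left(-8 - 5\right)\right)}{2 \left(-8 - 5\right)} = -10221 - \frac{5 \left(-3 - -13\right)}{2 \left(-13\right)} = -10221 - \frac{5}{2} \left(- \frac{1}{13}\right) \left(-3 + 13\right) = -10221 - \frac{5}{2} \left(- \frac{1}{13}\right) 10 = -10221 - - \frac{25}{13} = -10221 + \frac{25}{13} = - \frac{132848}{13}$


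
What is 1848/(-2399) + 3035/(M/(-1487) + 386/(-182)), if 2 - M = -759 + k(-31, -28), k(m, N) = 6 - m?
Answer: -197178090781/169309425 ≈ -1164.6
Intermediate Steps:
M = 724 (M = 2 - (-759 + (6 - 1*(-31))) = 2 - (-759 + (6 + 31)) = 2 - (-759 + 37) = 2 - 1*(-722) = 2 + 722 = 724)
1848/(-2399) + 3035/(M/(-1487) + 386/(-182)) = 1848/(-2399) + 3035/(724/(-1487) + 386/(-182)) = 1848*(-1/2399) + 3035/(724*(-1/1487) + 386*(-1/182)) = -1848/2399 + 3035/(-724/1487 - 193/91) = -1848/2399 + 3035/(-352875/135317) = -1848/2399 + 3035*(-135317/352875) = -1848/2399 - 82137419/70575 = -197178090781/169309425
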